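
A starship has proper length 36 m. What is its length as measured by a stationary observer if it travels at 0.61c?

Proper length L₀ = 36 m
γ = 1/√(1 - 0.61²) = 1.262
L = L₀/γ = 36/1.262 = 28.53 m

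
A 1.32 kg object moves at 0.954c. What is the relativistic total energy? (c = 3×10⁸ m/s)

γ = 1/√(1 - 0.954²) = 3.3355
mc² = 1.32 × (3×10⁸)² = 1.188×10¹⁷ J
E = γmc² = 3.3355 × 1.188×10¹⁷ = 3.963×10¹⁷ J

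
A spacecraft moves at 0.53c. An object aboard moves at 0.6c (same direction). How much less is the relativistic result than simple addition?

Classical: u' + v = 0.6 + 0.53 = 1.13c
Relativistic: u = (0.6 + 0.53)/(1 + 0.318) = 1.13/1.318 = 0.8574c
Difference: 1.13 - 0.8574 = 0.2726c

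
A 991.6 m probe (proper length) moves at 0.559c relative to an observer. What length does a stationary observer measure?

Proper length L₀ = 991.6 m
γ = 1/√(1 - 0.559²) = 1.206
L = L₀/γ = 991.6/1.206 = 822.2 m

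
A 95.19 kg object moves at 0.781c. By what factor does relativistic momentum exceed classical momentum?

p_rel = γmv, p_class = mv
Ratio = γ = 1/√(1 - 0.781²) = 1.601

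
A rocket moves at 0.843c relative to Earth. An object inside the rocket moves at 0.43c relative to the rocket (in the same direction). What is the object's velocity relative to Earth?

u = (u' + v)/(1 + u'v/c²)
Numerator: 0.43 + 0.843 = 1.273
Denominator: 1 + 0.36249 = 1.36249
u = 1.273/1.36249 = 0.9343c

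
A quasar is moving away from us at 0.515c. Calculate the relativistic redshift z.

β = 0.515
(1+β)/(1-β) = 1.515/0.485 = 3.1237
√(3.1237) = 1.7674
z = 1.7674 - 1 = 0.7674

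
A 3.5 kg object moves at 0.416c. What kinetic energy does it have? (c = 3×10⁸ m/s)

γ = 1/√(1 - 0.416²) = 1.09967
γ - 1 = 0.09967
KE = (γ-1)mc² = 0.09967 × 3.5 × (3×10⁸)² = 3.140×10¹⁶ J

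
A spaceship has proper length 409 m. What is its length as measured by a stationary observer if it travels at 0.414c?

Proper length L₀ = 409 m
γ = 1/√(1 - 0.414²) = 1.0986
L = L₀/γ = 409/1.0986 = 372.3 m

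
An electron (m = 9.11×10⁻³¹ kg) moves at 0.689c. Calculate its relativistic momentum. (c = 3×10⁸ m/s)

γ = 1/√(1 - 0.689²) = 1.3798
v = 0.689 × 3×10⁸ = 2.067×10⁸ m/s
p = γmv = 1.3798 × 9.11×10⁻³¹ × 2.067×10⁸ = 2.598×10⁻²² kg·m/s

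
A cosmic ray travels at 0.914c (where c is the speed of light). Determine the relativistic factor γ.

v/c = 0.914, so (v/c)² = 0.835396
1 - (v/c)² = 0.164604
γ = 1/√(0.164604) = 2.465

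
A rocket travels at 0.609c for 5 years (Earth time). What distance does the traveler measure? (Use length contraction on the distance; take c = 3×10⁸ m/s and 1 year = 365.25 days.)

Earth distance: d = v × t = 0.609c × 5 yr = 2.88279×10¹⁶ m
γ = 1.26076
d' = d/γ = 2.88279×10¹⁶/1.26076 = 2.287×10¹⁶ m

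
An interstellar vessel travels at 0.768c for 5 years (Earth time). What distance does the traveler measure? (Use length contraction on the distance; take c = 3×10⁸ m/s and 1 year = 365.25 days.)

Earth distance: d = v × t = 0.768c × 5 yr = 3.6354×10¹⁶ m
γ = 1.5614
d' = d/γ = 3.6354×10¹⁶/1.5614 = 2.328×10¹⁶ m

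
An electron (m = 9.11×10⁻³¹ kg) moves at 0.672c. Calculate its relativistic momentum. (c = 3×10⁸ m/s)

γ = 1/√(1 - 0.672²) = 1.3503
v = 0.672 × 3×10⁸ = 2.016×10⁸ m/s
p = γmv = 1.3503 × 9.11×10⁻³¹ × 2.016×10⁸ = 2.480×10⁻²² kg·m/s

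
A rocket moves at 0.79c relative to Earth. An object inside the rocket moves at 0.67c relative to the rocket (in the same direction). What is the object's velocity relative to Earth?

u = (u' + v)/(1 + u'v/c²)
Numerator: 0.67 + 0.79 = 1.46
Denominator: 1 + 0.5293 = 1.5293
u = 1.46/1.5293 = 0.9547c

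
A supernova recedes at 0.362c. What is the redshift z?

β = 0.362
(1+β)/(1-β) = 1.362/0.638 = 2.1348
√(2.1348) = 1.4611
z = 1.4611 - 1 = 0.4611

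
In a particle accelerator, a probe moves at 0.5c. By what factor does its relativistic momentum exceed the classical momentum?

p_rel = γmv, p_class = mv
Ratio = γ = 1/√(1 - 0.5²)
= 1/√(0.75) = 1.155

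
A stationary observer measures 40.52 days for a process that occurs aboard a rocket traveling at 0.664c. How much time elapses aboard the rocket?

Dilated time Δt = 40.52 days
γ = 1/√(1 - 0.664²) = 1.3374
Δt₀ = Δt/γ = 40.52/1.3374 = 30.30 days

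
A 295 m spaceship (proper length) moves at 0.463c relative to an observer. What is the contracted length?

Proper length L₀ = 295 m
γ = 1/√(1 - 0.463²) = 1.128
L = L₀/γ = 295/1.128 = 261.5 m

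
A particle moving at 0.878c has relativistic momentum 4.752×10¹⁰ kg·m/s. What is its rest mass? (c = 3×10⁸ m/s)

γ = 1/√(1 - 0.878²) = 2.089
v = 0.878 × 3×10⁸ = 2.634×10⁸ m/s
m = p/(γv) = 4.752×10¹⁰/(2.089 × 2.634×10⁸) = 86.36 kg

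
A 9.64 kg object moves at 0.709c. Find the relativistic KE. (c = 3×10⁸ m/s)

γ = 1/√(1 - 0.709²) = 1.418
γ - 1 = 0.4180
KE = (γ-1)mc² = 0.4180 × 9.64 × (3×10⁸)² = 3.627×10¹⁷ J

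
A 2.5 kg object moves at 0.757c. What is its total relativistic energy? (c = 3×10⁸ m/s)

γ = 1/√(1 - 0.757²) = 1.530
mc² = 2.5 × (3×10⁸)² = 2.250×10¹⁷ J
E = γmc² = 1.530 × 2.250×10¹⁷ = 3.443×10¹⁷ J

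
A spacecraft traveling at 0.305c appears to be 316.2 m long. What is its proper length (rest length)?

Contracted length L = 316.2 m
γ = 1/√(1 - 0.305²) = 1.050
L₀ = γL = 1.050 × 316.2 = 332.0 m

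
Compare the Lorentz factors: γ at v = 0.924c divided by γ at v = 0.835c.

γ₁ = 1/√(1 - 0.924²) = 2.615
γ₂ = 1/√(1 - 0.835²) = 1.817
γ₁/γ₂ = 2.615/1.817 = 1.439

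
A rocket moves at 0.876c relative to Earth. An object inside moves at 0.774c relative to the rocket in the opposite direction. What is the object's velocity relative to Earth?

Object's velocity in rocket frame is u' = -0.774c
u = (u' + v)/(1 + u'v/c²) = (v - 0.774)/(1 - 0.774·v/c²)
Numerator: 0.876 - 0.774 = 0.102
Denominator: 1 - 0.678024 = 0.321976
u = 0.102/0.321976 = 0.3168c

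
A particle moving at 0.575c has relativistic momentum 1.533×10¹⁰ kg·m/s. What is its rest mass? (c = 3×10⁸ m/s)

γ = 1/√(1 - 0.575²) = 1.2223
v = 0.575 × 3×10⁸ = 1.725×10⁸ m/s
m = p/(γv) = 1.533×10¹⁰/(1.2223 × 1.725×10⁸) = 72.71 kg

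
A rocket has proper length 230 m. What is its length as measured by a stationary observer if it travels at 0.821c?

Proper length L₀ = 230 m
γ = 1/√(1 - 0.821²) = 1.752
L = L₀/γ = 230/1.752 = 131.3 m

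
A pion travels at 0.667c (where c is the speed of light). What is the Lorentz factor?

v/c = 0.667, so (v/c)² = 0.444889
1 - (v/c)² = 0.555111
γ = 1/√(0.555111) = 1.342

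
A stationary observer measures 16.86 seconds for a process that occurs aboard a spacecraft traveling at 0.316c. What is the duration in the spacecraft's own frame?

Dilated time Δt = 16.86 seconds
γ = 1/√(1 - 0.316²) = 1.054
Δt₀ = Δt/γ = 16.86/1.054 = 16.00 seconds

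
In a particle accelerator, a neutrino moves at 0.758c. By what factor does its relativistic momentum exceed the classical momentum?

p_rel = γmv, p_class = mv
Ratio = γ = 1/√(1 - 0.758²)
= 1/√(0.425436) = 1.533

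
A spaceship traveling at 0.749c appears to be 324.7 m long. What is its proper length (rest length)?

Contracted length L = 324.7 m
γ = 1/√(1 - 0.749²) = 1.5093
L₀ = γL = 1.5093 × 324.7 = 490.1 m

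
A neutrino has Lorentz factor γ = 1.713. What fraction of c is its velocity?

From γ = 1/√(1 - v²/c²):
1/γ² = 1/1.713² = 0.3408
v²/c² = 1 - 0.3408 = 0.6592
v/c = √(0.6592) = 0.8119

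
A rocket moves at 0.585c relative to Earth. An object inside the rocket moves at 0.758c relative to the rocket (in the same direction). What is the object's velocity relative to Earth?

u = (u' + v)/(1 + u'v/c²)
Numerator: 0.758 + 0.585 = 1.343
Denominator: 1 + 0.44343 = 1.44343
u = 1.343/1.44343 = 0.9304c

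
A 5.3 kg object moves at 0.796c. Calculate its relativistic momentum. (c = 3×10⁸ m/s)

γ = 1/√(1 - 0.796²) = 1.652
v = 0.796 × 3×10⁸ = 2.388×10⁸ m/s
p = γmv = 1.652 × 5.3 × 2.388×10⁸ = 2.091×10⁹ kg·m/s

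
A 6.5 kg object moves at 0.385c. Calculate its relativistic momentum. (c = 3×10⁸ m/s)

γ = 1/√(1 - 0.385²) = 1.08352
v = 0.385 × 3×10⁸ = 1.155×10⁸ m/s
p = γmv = 1.08352 × 6.5 × 1.155×10⁸ = 8.135×10⁸ kg·m/s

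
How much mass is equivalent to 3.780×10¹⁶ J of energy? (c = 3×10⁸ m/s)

From E = mc², we get m = E/c²
c² = (3×10⁸)² = 9×10¹⁶ m²/s²
m = 3.780×10¹⁶ / 9×10¹⁶ = 0.4200 kg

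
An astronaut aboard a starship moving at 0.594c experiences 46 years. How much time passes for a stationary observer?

Proper time Δt₀ = 46 years
γ = 1/√(1 - 0.594²) = 1.243
Δt = γΔt₀ = 1.243 × 46 = 57.18 years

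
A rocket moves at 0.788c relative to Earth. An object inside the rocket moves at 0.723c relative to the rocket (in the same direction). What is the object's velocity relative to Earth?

u = (u' + v)/(1 + u'v/c²)
Numerator: 0.723 + 0.788 = 1.511
Denominator: 1 + 0.569724 = 1.569724
u = 1.511/1.569724 = 0.9626c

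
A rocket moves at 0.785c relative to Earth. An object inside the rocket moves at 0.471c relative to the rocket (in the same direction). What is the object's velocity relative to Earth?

u = (u' + v)/(1 + u'v/c²)
Numerator: 0.471 + 0.785 = 1.256
Denominator: 1 + 0.369735 = 1.369735
u = 1.256/1.369735 = 0.9170c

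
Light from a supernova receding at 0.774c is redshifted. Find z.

β = 0.774
(1+β)/(1-β) = 1.774/0.226 = 7.850
√(7.850) = 2.802
z = 2.802 - 1 = 1.802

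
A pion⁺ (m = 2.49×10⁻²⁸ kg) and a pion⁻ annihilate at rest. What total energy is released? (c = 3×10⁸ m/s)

Both particles have the same rest mass, so total mass = 2m
E = 2m·c² = 2 × 2.49×10⁻²⁸ × (3×10⁸)²
= 2 × 2.49×10⁻²⁸ × 9×10¹⁶
= 4.482×10⁻¹¹ J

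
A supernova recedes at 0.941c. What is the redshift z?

β = 0.941
(1+β)/(1-β) = 1.941/0.059 = 32.90
√(32.90) = 5.736
z = 5.736 - 1 = 4.736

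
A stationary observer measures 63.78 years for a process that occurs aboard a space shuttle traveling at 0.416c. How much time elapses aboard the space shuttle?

Dilated time Δt = 63.78 years
γ = 1/√(1 - 0.416²) = 1.0997
Δt₀ = Δt/γ = 63.78/1.0997 = 58.00 years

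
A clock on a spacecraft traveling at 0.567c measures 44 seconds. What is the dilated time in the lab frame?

Proper time Δt₀ = 44 seconds
γ = 1/√(1 - 0.567²) = 1.214
Δt = γΔt₀ = 1.214 × 44 = 53.42 seconds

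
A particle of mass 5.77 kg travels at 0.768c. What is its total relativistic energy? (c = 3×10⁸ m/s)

γ = 1/√(1 - 0.768²) = 1.5614
mc² = 5.77 × (3×10⁸)² = 5.193×10¹⁷ J
E = γmc² = 1.5614 × 5.193×10¹⁷ = 8.108×10¹⁷ J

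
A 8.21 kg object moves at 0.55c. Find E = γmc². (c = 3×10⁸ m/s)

γ = 1/√(1 - 0.55²) = 1.19737
mc² = 8.21 × (3×10⁸)² = 7.389×10¹⁷ J
E = γmc² = 1.19737 × 7.389×10¹⁷ = 8.847×10¹⁷ J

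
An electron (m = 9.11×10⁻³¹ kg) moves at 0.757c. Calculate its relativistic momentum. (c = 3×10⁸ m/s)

γ = 1/√(1 - 0.757²) = 1.5304
v = 0.757 × 3×10⁸ = 2.271×10⁸ m/s
p = γmv = 1.5304 × 9.11×10⁻³¹ × 2.271×10⁸ = 3.166×10⁻²² kg·m/s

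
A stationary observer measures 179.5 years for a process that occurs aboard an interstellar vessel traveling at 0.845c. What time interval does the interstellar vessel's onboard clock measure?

Dilated time Δt = 179.5 years
γ = 1/√(1 - 0.845²) = 1.870
Δt₀ = Δt/γ = 179.5/1.870 = 95.99 years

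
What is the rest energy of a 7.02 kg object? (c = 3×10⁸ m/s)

c² = (3×10⁸)² = 9.000×10¹⁶ m²/s²
E₀ = mc² = 7.02 × 9.000×10¹⁶ = 6.318×10¹⁷ J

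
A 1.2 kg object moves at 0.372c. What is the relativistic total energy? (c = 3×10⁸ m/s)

γ = 1/√(1 - 0.372²) = 1.07732
mc² = 1.2 × (3×10⁸)² = 1.080×10¹⁷ J
E = γmc² = 1.07732 × 1.080×10¹⁷ = 1.164×10¹⁷ J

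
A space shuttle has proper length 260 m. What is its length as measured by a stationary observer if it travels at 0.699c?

Proper length L₀ = 260 m
γ = 1/√(1 - 0.699²) = 1.3984
L = L₀/γ = 260/1.3984 = 185.9 m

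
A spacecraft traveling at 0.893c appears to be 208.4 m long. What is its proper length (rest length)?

Contracted length L = 208.4 m
γ = 1/√(1 - 0.893²) = 2.222
L₀ = γL = 2.222 × 208.4 = 463.1 m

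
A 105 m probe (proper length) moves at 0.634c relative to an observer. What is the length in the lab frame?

Proper length L₀ = 105 m
γ = 1/√(1 - 0.634²) = 1.2931
L = L₀/γ = 105/1.2931 = 81.20 m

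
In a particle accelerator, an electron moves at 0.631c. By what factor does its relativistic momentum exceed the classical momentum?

p_rel = γmv, p_class = mv
Ratio = γ = 1/√(1 - 0.631²)
= 1/√(0.601839) = 1.289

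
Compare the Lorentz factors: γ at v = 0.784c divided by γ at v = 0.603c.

γ₁ = 1/√(1 - 0.784²) = 1.611
γ₂ = 1/√(1 - 0.603²) = 1.254
γ₁/γ₂ = 1.611/1.254 = 1.285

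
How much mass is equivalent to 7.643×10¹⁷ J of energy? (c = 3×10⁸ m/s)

From E = mc², we get m = E/c²
c² = (3×10⁸)² = 9×10¹⁶ m²/s²
m = 7.643×10¹⁷ / 9×10¹⁶ = 8.492 kg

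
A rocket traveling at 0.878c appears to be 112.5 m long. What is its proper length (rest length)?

Contracted length L = 112.5 m
γ = 1/√(1 - 0.878²) = 2.089
L₀ = γL = 2.089 × 112.5 = 235.0 m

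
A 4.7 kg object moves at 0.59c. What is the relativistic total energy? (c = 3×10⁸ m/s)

γ = 1/√(1 - 0.59²) = 1.2385
mc² = 4.7 × (3×10⁸)² = 4.230×10¹⁷ J
E = γmc² = 1.2385 × 4.230×10¹⁷ = 5.239×10¹⁷ J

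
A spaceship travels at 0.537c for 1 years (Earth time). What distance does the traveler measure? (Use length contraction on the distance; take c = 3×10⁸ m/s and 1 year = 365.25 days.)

Earth distance: d = v × t = 0.537c × 1 yr = 5.0839×10¹⁵ m
γ = 1.1854
d' = d/γ = 5.0839×10¹⁵/1.1854 = 4.289×10¹⁵ m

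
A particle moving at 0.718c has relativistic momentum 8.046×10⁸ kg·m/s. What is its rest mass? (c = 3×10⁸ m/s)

γ = 1/√(1 - 0.718²) = 1.4367
v = 0.718 × 3×10⁸ = 2.154×10⁸ m/s
m = p/(γv) = 8.046×10⁸/(1.4367 × 2.154×10⁸) = 2.600 kg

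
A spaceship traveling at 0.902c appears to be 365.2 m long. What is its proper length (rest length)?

Contracted length L = 365.2 m
γ = 1/√(1 - 0.902²) = 2.3162
L₀ = γL = 2.3162 × 365.2 = 845.9 m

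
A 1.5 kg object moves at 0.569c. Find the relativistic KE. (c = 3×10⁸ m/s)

γ = 1/√(1 - 0.569²) = 1.21605
γ - 1 = 0.21605
KE = (γ-1)mc² = 0.21605 × 1.5 × (3×10⁸)² = 2.917×10¹⁶ J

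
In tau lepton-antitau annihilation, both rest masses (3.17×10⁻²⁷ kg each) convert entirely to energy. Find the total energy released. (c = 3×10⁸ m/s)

Both particles have the same rest mass, so total mass = 2m
E = 2m·c² = 2 × 3.17×10⁻²⁷ × (3×10⁸)²
= 2 × 3.17×10⁻²⁷ × 9×10¹⁶
= 5.706×10⁻¹⁰ J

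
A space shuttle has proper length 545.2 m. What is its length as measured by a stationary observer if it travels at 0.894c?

Proper length L₀ = 545.2 m
γ = 1/√(1 - 0.894²) = 2.232
L = L₀/γ = 545.2/2.232 = 244.3 m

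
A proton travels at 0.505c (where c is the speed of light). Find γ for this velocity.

v/c = 0.505, so (v/c)² = 0.255025
1 - (v/c)² = 0.744975
γ = 1/√(0.744975) = 1.159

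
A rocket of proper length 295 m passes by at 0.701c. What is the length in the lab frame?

Proper length L₀ = 295 m
γ = 1/√(1 - 0.701²) = 1.402
L = L₀/γ = 295/1.402 = 210.4 m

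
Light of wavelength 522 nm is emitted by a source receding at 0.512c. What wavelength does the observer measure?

β = 0.512
Wavelength Doppler factor = √(1.512/0.488) = √(3.0984) = 1.7602
λ_obs = 522 × 1.7602 = 918.8 nm (redshift)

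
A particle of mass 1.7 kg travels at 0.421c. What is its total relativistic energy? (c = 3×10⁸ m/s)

γ = 1/√(1 - 0.421²) = 1.1025
mc² = 1.7 × (3×10⁸)² = 1.530×10¹⁷ J
E = γmc² = 1.1025 × 1.530×10¹⁷ = 1.687×10¹⁷ J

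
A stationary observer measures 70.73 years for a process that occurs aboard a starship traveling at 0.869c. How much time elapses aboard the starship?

Dilated time Δt = 70.73 years
γ = 1/√(1 - 0.869²) = 2.021
Δt₀ = Δt/γ = 70.73/2.021 = 35.00 years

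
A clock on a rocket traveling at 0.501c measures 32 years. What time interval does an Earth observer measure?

Proper time Δt₀ = 32 years
γ = 1/√(1 - 0.501²) = 1.1555
Δt = γΔt₀ = 1.1555 × 32 = 36.98 years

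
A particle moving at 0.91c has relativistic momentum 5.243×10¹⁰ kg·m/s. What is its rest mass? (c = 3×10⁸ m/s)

γ = 1/√(1 - 0.91²) = 2.4119
v = 0.91 × 3×10⁸ = 2.730×10⁸ m/s
m = p/(γv) = 5.243×10¹⁰/(2.4119 × 2.730×10⁸) = 79.63 kg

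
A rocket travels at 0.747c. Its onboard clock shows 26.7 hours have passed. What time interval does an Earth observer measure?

Proper time Δt₀ = 26.7 hours
γ = 1/√(1 - 0.747²) = 1.504
Δt = γΔt₀ = 1.504 × 26.7 = 40.16 hours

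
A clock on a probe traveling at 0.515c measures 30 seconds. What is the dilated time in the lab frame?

Proper time Δt₀ = 30 seconds
γ = 1/√(1 - 0.515²) = 1.1666
Δt = γΔt₀ = 1.1666 × 30 = 35.00 seconds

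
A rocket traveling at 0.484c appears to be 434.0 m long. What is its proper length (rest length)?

Contracted length L = 434.0 m
γ = 1/√(1 - 0.484²) = 1.1428
L₀ = γL = 1.1428 × 434.0 = 496.0 m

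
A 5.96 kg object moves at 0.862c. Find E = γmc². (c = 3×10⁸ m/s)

γ = 1/√(1 - 0.862²) = 1.973
mc² = 5.96 × (3×10⁸)² = 5.364×10¹⁷ J
E = γmc² = 1.973 × 5.364×10¹⁷ = 1.058×10¹⁸ J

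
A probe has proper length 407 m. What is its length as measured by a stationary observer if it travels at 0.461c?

Proper length L₀ = 407 m
γ = 1/√(1 - 0.461²) = 1.1269
L = L₀/γ = 407/1.1269 = 361.2 m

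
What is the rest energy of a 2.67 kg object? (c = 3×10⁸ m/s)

c² = (3×10⁸)² = 9.000×10¹⁶ m²/s²
E₀ = mc² = 2.67 × 9.000×10¹⁶ = 2.403×10¹⁷ J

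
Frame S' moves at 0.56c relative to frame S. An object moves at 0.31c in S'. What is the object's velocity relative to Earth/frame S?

u = (u' + v)/(1 + u'v/c²)
Numerator: 0.31 + 0.56 = 0.87
Denominator: 1 + 0.1736 = 1.1736
u = 0.87/1.1736 = 0.7413c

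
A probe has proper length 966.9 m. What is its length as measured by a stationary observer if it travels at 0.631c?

Proper length L₀ = 966.9 m
γ = 1/√(1 - 0.631²) = 1.289
L = L₀/γ = 966.9/1.289 = 750.1 m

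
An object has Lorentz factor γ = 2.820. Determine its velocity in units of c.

From γ = 1/√(1 - v²/c²):
1/γ² = 1/2.820² = 0.1257
v²/c² = 1 - 0.1257 = 0.8743
v/c = √(0.8743) = 0.9350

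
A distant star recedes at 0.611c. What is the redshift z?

β = 0.611
(1+β)/(1-β) = 1.611/0.389 = 4.141
√(4.141) = 2.035
z = 2.035 - 1 = 1.035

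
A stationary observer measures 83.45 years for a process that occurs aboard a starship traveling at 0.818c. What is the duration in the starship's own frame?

Dilated time Δt = 83.45 years
γ = 1/√(1 - 0.818²) = 1.7385
Δt₀ = Δt/γ = 83.45/1.7385 = 48.00 years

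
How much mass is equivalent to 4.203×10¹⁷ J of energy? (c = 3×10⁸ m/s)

From E = mc², we get m = E/c²
c² = (3×10⁸)² = 9×10¹⁶ m²/s²
m = 4.203×10¹⁷ / 9×10¹⁶ = 4.670 kg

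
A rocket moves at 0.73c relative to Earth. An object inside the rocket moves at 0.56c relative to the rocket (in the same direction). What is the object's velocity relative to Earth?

u = (u' + v)/(1 + u'v/c²)
Numerator: 0.56 + 0.73 = 1.29
Denominator: 1 + 0.4088 = 1.4088
u = 1.29/1.4088 = 0.9157c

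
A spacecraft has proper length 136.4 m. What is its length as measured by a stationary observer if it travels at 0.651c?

Proper length L₀ = 136.4 m
γ = 1/√(1 - 0.651²) = 1.3174
L = L₀/γ = 136.4/1.3174 = 103.5 m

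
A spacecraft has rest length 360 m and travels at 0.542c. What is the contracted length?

Proper length L₀ = 360 m
γ = 1/√(1 - 0.542²) = 1.190
L = L₀/γ = 360/1.190 = 302.5 m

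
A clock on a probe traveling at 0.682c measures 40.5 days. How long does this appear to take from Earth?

Proper time Δt₀ = 40.5 days
γ = 1/√(1 - 0.682²) = 1.3673
Δt = γΔt₀ = 1.3673 × 40.5 = 55.38 days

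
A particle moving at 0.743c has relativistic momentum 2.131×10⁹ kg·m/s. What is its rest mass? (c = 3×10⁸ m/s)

γ = 1/√(1 - 0.743²) = 1.494
v = 0.743 × 3×10⁸ = 2.229×10⁸ m/s
m = p/(γv) = 2.131×10⁹/(1.494 × 2.229×10⁸) = 6.399 kg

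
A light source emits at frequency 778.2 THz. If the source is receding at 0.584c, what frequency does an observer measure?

β = v/c = 0.584
(1-β)/(1+β) = 0.416/1.584 = 0.26263
Doppler factor = √(0.26263) = 0.5125
f_obs = 778.2 × 0.5125 = 398.8 THz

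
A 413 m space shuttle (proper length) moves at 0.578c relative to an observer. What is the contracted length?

Proper length L₀ = 413 m
γ = 1/√(1 - 0.578²) = 1.2254
L = L₀/γ = 413/1.2254 = 337.0 m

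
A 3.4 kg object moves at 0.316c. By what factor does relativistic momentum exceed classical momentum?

p_rel = γmv, p_class = mv
Ratio = γ = 1/√(1 - 0.316²) = 1.054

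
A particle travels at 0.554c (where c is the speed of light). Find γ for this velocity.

v/c = 0.554, so (v/c)² = 0.306916
1 - (v/c)² = 0.693084
γ = 1/√(0.693084) = 1.201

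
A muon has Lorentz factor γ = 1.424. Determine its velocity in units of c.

From γ = 1/√(1 - v²/c²):
1/γ² = 1/1.424² = 0.4932
v²/c² = 1 - 0.4932 = 0.5068
v/c = √(0.5068) = 0.7119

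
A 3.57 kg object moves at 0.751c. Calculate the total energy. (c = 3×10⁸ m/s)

γ = 1/√(1 - 0.751²) = 1.5145
mc² = 3.57 × (3×10⁸)² = 3.213×10¹⁷ J
E = γmc² = 1.5145 × 3.213×10¹⁷ = 4.866×10¹⁷ J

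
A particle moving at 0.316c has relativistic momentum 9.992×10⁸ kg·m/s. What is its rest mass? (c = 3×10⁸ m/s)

γ = 1/√(1 - 0.316²) = 1.054
v = 0.316 × 3×10⁸ = 9.480×10⁷ m/s
m = p/(γv) = 9.992×10⁸/(1.054 × 9.480×10⁷) = 10.00 kg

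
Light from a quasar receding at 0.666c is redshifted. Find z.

β = 0.666
(1+β)/(1-β) = 1.666/0.334 = 4.988
√(4.988) = 2.233
z = 2.233 - 1 = 1.233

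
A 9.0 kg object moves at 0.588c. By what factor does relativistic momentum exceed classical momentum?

p_rel = γmv, p_class = mv
Ratio = γ = 1/√(1 - 0.588²) = 1.236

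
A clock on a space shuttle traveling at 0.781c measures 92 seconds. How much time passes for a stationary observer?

Proper time Δt₀ = 92 seconds
γ = 1/√(1 - 0.781²) = 1.601
Δt = γΔt₀ = 1.601 × 92 = 147.3 seconds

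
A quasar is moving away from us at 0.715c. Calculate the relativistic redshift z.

β = 0.715
(1+β)/(1-β) = 1.715/0.285 = 6.018
√(6.018) = 2.453
z = 2.453 - 1 = 1.453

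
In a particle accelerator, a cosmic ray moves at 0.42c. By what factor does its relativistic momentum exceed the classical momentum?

p_rel = γmv, p_class = mv
Ratio = γ = 1/√(1 - 0.42²)
= 1/√(0.8236) = 1.102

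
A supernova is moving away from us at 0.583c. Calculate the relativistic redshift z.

β = 0.583
(1+β)/(1-β) = 1.583/0.417 = 3.7962
√(3.7962) = 1.9484
z = 1.9484 - 1 = 0.9484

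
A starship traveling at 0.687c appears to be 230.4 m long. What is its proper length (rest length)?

Contracted length L = 230.4 m
γ = 1/√(1 - 0.687²) = 1.3762
L₀ = γL = 1.3762 × 230.4 = 317.1 m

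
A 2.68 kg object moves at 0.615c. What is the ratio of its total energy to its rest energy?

E = γmc², E₀ = mc²
E/E₀ = γ = 1/√(1 - 0.615²) = 1.268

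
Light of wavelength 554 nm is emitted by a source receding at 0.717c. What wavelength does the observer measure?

β = 0.717
Wavelength Doppler factor = √(1.717/0.283) = √(6.067) = 2.463
λ_obs = 554 × 2.463 = 1365 nm (redshift)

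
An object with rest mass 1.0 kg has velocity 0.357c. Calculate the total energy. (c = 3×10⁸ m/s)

γ = 1/√(1 - 0.357²) = 1.0705
mc² = 1.0 × (3×10⁸)² = 9.000×10¹⁶ J
E = γmc² = 1.0705 × 9.000×10¹⁶ = 9.635×10¹⁶ J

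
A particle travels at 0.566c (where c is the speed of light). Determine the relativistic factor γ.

v/c = 0.566, so (v/c)² = 0.320356
1 - (v/c)² = 0.679644
γ = 1/√(0.679644) = 1.213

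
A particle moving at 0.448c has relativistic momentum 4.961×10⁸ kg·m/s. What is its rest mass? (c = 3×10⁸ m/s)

γ = 1/√(1 - 0.448²) = 1.1185
v = 0.448 × 3×10⁸ = 1.344×10⁸ m/s
m = p/(γv) = 4.961×10⁸/(1.1185 × 1.344×10⁸) = 3.300 kg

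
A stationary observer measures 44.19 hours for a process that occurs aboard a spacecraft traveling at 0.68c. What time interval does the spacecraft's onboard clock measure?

Dilated time Δt = 44.19 hours
γ = 1/√(1 - 0.68²) = 1.364
Δt₀ = Δt/γ = 44.19/1.364 = 32.40 hours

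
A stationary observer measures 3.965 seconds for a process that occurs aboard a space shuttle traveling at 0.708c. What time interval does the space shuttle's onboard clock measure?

Dilated time Δt = 3.965 seconds
γ = 1/√(1 - 0.708²) = 1.416
Δt₀ = Δt/γ = 3.965/1.416 = 2.800 seconds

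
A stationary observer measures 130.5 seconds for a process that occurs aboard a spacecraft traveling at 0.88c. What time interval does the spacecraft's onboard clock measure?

Dilated time Δt = 130.5 seconds
γ = 1/√(1 - 0.88²) = 2.1054
Δt₀ = Δt/γ = 130.5/2.1054 = 61.98 seconds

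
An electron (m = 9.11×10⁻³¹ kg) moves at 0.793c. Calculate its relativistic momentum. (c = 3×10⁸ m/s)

γ = 1/√(1 - 0.793²) = 1.6414
v = 0.793 × 3×10⁸ = 2.379×10⁸ m/s
p = γmv = 1.6414 × 9.11×10⁻³¹ × 2.379×10⁸ = 3.557×10⁻²² kg·m/s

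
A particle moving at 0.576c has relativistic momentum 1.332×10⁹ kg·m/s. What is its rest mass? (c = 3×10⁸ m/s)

γ = 1/√(1 - 0.576²) = 1.2233
v = 0.576 × 3×10⁸ = 1.728×10⁸ m/s
m = p/(γv) = 1.332×10⁹/(1.2233 × 1.728×10⁸) = 6.301 kg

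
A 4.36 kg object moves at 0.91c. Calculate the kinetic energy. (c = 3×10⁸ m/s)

γ = 1/√(1 - 0.91²) = 2.4119
γ - 1 = 1.4119
KE = (γ-1)mc² = 1.4119 × 4.36 × (3×10⁸)² = 5.540×10¹⁷ J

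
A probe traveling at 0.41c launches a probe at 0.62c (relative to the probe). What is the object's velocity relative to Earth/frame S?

u = (u' + v)/(1 + u'v/c²)
Numerator: 0.62 + 0.41 = 1.03
Denominator: 1 + 0.2542 = 1.2542
u = 1.03/1.2542 = 0.8212c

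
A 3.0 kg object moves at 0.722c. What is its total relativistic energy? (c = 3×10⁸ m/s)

γ = 1/√(1 - 0.722²) = 1.445
mc² = 3.0 × (3×10⁸)² = 2.700×10¹⁷ J
E = γmc² = 1.445 × 2.700×10¹⁷ = 3.902×10¹⁷ J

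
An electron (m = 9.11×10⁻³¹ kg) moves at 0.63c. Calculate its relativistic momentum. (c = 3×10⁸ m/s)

γ = 1/√(1 - 0.63²) = 1.2877
v = 0.63 × 3×10⁸ = 1.890×10⁸ m/s
p = γmv = 1.2877 × 9.11×10⁻³¹ × 1.890×10⁸ = 2.217×10⁻²² kg·m/s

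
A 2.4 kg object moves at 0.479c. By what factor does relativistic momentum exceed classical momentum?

p_rel = γmv, p_class = mv
Ratio = γ = 1/√(1 - 0.479²) = 1.139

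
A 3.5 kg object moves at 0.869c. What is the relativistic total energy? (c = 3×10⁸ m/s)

γ = 1/√(1 - 0.869²) = 2.021
mc² = 3.5 × (3×10⁸)² = 3.150×10¹⁷ J
E = γmc² = 2.021 × 3.150×10¹⁷ = 6.366×10¹⁷ J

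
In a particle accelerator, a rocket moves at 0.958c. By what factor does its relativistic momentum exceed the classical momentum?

p_rel = γmv, p_class = mv
Ratio = γ = 1/√(1 - 0.958²)
= 1/√(0.082236) = 3.487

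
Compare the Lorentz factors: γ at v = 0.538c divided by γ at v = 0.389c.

γ₁ = 1/√(1 - 0.538²) = 1.186
γ₂ = 1/√(1 - 0.389²) = 1.085
γ₁/γ₂ = 1.186/1.085 = 1.093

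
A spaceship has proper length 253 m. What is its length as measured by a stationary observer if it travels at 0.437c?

Proper length L₀ = 253 m
γ = 1/√(1 - 0.437²) = 1.1118
L = L₀/γ = 253/1.1118 = 227.6 m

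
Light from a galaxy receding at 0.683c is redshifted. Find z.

β = 0.683
(1+β)/(1-β) = 1.683/0.317 = 5.309
√(5.309) = 2.304
z = 2.304 - 1 = 1.304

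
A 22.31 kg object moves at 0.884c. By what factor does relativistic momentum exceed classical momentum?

p_rel = γmv, p_class = mv
Ratio = γ = 1/√(1 - 0.884²) = 2.139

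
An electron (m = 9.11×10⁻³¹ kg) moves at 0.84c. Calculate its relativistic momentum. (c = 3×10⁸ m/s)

γ = 1/√(1 - 0.84²) = 1.843
v = 0.84 × 3×10⁸ = 2.520×10⁸ m/s
p = γmv = 1.843 × 9.11×10⁻³¹ × 2.520×10⁸ = 4.231×10⁻²² kg·m/s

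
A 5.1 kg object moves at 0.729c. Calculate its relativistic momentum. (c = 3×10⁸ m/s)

γ = 1/√(1 - 0.729²) = 1.4609
v = 0.729 × 3×10⁸ = 2.187×10⁸ m/s
p = γmv = 1.4609 × 5.1 × 2.187×10⁸ = 1.629×10⁹ kg·m/s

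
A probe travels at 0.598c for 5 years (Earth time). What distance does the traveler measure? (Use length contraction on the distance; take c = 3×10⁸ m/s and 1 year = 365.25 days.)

Earth distance: d = v × t = 0.598c × 5 yr = 2.8307×10¹⁶ m
γ = 1.2477
d' = d/γ = 2.8307×10¹⁶/1.2477 = 2.269×10¹⁶ m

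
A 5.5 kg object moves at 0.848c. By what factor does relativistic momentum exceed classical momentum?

p_rel = γmv, p_class = mv
Ratio = γ = 1/√(1 - 0.848²) = 1.887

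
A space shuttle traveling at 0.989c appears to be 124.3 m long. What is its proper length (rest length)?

Contracted length L = 124.3 m
γ = 1/√(1 - 0.989²) = 6.7606
L₀ = γL = 6.7606 × 124.3 = 840.3 m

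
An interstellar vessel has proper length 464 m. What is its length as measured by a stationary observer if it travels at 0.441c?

Proper length L₀ = 464 m
γ = 1/√(1 - 0.441²) = 1.1142
L = L₀/γ = 464/1.1142 = 416.4 m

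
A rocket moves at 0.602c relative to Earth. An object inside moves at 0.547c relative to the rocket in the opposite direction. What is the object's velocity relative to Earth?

Object's velocity in rocket frame is u' = -0.547c
u = (u' + v)/(1 + u'v/c²) = (v - 0.547)/(1 - 0.547·v/c²)
Numerator: 0.602 - 0.547 = 0.055
Denominator: 1 - 0.329294 = 0.670706
u = 0.055/0.670706 = 0.08200c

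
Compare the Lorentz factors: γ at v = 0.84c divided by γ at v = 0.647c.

γ₁ = 1/√(1 - 0.84²) = 1.8430
γ₂ = 1/√(1 - 0.647²) = 1.3115
γ₁/γ₂ = 1.8430/1.3115 = 1.405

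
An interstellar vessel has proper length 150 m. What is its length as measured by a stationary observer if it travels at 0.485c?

Proper length L₀ = 150 m
γ = 1/√(1 - 0.485²) = 1.143
L = L₀/γ = 150/1.143 = 131.2 m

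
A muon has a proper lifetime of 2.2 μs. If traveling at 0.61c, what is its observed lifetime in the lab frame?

Proper lifetime τ₀ = 2.2 μs
γ = 1/√(1 - 0.61²) = 1.262
τ = γτ₀ = 1.262 × 2.2 μs = 2.776 μs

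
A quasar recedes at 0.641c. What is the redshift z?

β = 0.641
(1+β)/(1-β) = 1.641/0.359 = 4.571
√(4.571) = 2.138
z = 2.138 - 1 = 1.138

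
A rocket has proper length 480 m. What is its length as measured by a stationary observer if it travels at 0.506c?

Proper length L₀ = 480 m
γ = 1/√(1 - 0.506²) = 1.1594
L = L₀/γ = 480/1.1594 = 414.0 m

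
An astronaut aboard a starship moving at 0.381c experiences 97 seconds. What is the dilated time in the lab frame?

Proper time Δt₀ = 97 seconds
γ = 1/√(1 - 0.381²) = 1.0816
Δt = γΔt₀ = 1.0816 × 97 = 104.9 seconds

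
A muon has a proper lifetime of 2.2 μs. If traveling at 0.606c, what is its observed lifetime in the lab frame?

Proper lifetime τ₀ = 2.2 μs
γ = 1/√(1 - 0.606²) = 1.2571
τ = γτ₀ = 1.2571 × 2.2 μs = 2.766 μs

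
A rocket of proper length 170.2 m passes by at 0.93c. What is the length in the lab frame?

Proper length L₀ = 170.2 m
γ = 1/√(1 - 0.93²) = 2.7206
L = L₀/γ = 170.2/2.7206 = 62.56 m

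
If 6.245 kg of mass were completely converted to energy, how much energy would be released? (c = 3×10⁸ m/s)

Using E = mc²:
c² = (3×10⁸)² = 9×10¹⁶ m²/s²
E = 6.245 × 9×10¹⁶ = 5.621×10¹⁷ J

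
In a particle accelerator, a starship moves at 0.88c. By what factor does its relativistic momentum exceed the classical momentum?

p_rel = γmv, p_class = mv
Ratio = γ = 1/√(1 - 0.88²)
= 1/√(0.2256) = 2.105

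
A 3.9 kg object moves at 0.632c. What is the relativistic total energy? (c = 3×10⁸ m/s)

γ = 1/√(1 - 0.632²) = 1.2904
mc² = 3.9 × (3×10⁸)² = 3.510×10¹⁷ J
E = γmc² = 1.2904 × 3.510×10¹⁷ = 4.529×10¹⁷ J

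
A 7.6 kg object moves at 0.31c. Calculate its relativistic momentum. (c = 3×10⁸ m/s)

γ = 1/√(1 - 0.31²) = 1.0518
v = 0.31 × 3×10⁸ = 9.300×10⁷ m/s
p = γmv = 1.0518 × 7.6 × 9.300×10⁷ = 7.434×10⁸ kg·m/s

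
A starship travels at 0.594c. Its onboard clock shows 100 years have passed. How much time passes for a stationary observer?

Proper time Δt₀ = 100 years
γ = 1/√(1 - 0.594²) = 1.243
Δt = γΔt₀ = 1.243 × 100 = 124.3 years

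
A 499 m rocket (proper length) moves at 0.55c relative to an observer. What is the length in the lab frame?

Proper length L₀ = 499 m
γ = 1/√(1 - 0.55²) = 1.1974
L = L₀/γ = 499/1.1974 = 416.7 m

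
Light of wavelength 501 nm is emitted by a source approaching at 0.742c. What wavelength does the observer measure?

β = 0.742
Wavelength Doppler factor = √(0.258/1.742) = √(0.1481) = 0.3848
λ_obs = 501 × 0.3848 = 192.8 nm (blueshift)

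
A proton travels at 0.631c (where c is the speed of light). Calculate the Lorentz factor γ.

v/c = 0.631, so (v/c)² = 0.398161
1 - (v/c)² = 0.601839
γ = 1/√(0.601839) = 1.289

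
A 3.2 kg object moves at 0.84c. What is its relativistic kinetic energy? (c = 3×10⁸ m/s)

γ = 1/√(1 - 0.84²) = 1.843
γ - 1 = 0.8430
KE = (γ-1)mc² = 0.8430 × 3.2 × (3×10⁸)² = 2.428×10¹⁷ J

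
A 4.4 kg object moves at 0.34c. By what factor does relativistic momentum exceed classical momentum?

p_rel = γmv, p_class = mv
Ratio = γ = 1/√(1 - 0.34²) = 1.063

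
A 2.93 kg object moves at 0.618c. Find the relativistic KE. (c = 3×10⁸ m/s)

γ = 1/√(1 - 0.618²) = 1.27198
γ - 1 = 0.27198
KE = (γ-1)mc² = 0.27198 × 2.93 × (3×10⁸)² = 7.172×10¹⁶ J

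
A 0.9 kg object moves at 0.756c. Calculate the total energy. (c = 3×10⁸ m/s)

γ = 1/√(1 - 0.756²) = 1.5277
mc² = 0.9 × (3×10⁸)² = 8.100×10¹⁶ J
E = γmc² = 1.5277 × 8.100×10¹⁶ = 1.237×10¹⁷ J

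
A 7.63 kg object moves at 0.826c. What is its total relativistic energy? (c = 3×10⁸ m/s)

γ = 1/√(1 - 0.826²) = 1.774
mc² = 7.63 × (3×10⁸)² = 6.867×10¹⁷ J
E = γmc² = 1.774 × 6.867×10¹⁷ = 1.218×10¹⁸ J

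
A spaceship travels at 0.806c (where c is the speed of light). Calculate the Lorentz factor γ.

v/c = 0.806, so (v/c)² = 0.649636
1 - (v/c)² = 0.350364
γ = 1/√(0.350364) = 1.689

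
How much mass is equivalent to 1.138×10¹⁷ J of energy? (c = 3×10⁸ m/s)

From E = mc², we get m = E/c²
c² = (3×10⁸)² = 9×10¹⁶ m²/s²
m = 1.138×10¹⁷ / 9×10¹⁶ = 1.264 kg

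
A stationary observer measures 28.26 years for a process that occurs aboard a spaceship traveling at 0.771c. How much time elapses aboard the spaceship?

Dilated time Δt = 28.26 years
γ = 1/√(1 - 0.771²) = 1.570
Δt₀ = Δt/γ = 28.26/1.570 = 18.00 years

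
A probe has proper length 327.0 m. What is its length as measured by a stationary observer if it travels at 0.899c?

Proper length L₀ = 327.0 m
γ = 1/√(1 - 0.899²) = 2.283
L = L₀/γ = 327.0/2.283 = 143.2 m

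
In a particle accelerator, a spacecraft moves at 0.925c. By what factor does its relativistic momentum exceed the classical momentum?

p_rel = γmv, p_class = mv
Ratio = γ = 1/√(1 - 0.925²)
= 1/√(0.144375) = 2.632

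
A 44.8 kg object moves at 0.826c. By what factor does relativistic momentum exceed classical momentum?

p_rel = γmv, p_class = mv
Ratio = γ = 1/√(1 - 0.826²) = 1.774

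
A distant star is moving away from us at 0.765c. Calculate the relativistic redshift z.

β = 0.765
(1+β)/(1-β) = 1.765/0.235 = 7.511
√(7.511) = 2.741
z = 2.741 - 1 = 1.741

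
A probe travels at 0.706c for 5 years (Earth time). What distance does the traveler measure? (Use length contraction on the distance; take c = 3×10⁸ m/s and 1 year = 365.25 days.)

Earth distance: d = v × t = 0.706c × 5 yr = 3.342×10¹⁶ m
γ = 1.412
d' = d/γ = 3.342×10¹⁶/1.412 = 2.367×10¹⁶ m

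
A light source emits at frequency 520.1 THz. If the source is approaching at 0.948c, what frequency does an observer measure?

β = v/c = 0.948
(1+β)/(1-β) = 1.948/0.052 = 37.462
Doppler factor = √(37.462) = 6.1206
f_obs = 520.1 × 6.1206 = 3183 THz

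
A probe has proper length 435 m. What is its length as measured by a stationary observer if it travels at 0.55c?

Proper length L₀ = 435 m
γ = 1/√(1 - 0.55²) = 1.1974
L = L₀/γ = 435/1.1974 = 363.3 m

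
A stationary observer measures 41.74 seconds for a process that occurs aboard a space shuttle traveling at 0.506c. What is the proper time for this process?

Dilated time Δt = 41.74 seconds
γ = 1/√(1 - 0.506²) = 1.1594
Δt₀ = Δt/γ = 41.74/1.1594 = 36.00 seconds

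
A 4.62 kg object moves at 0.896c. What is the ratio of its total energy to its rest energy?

E = γmc², E₀ = mc²
E/E₀ = γ = 1/√(1 - 0.896²) = 2.252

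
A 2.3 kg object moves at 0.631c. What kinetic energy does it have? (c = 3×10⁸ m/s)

γ = 1/√(1 - 0.631²) = 1.28902
γ - 1 = 0.28902
KE = (γ-1)mc² = 0.28902 × 2.3 × (3×10⁸)² = 5.983×10¹⁶ J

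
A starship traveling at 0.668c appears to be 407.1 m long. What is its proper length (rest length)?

Contracted length L = 407.1 m
γ = 1/√(1 - 0.668²) = 1.344
L₀ = γL = 1.344 × 407.1 = 547.1 m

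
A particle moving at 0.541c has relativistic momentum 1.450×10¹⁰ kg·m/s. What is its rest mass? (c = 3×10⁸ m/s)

γ = 1/√(1 - 0.541²) = 1.189
v = 0.541 × 3×10⁸ = 1.623×10⁸ m/s
m = p/(γv) = 1.450×10¹⁰/(1.189 × 1.623×10⁸) = 75.14 kg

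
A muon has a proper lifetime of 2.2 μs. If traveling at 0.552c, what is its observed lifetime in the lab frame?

Proper lifetime τ₀ = 2.2 μs
γ = 1/√(1 - 0.552²) = 1.199
τ = γτ₀ = 1.199 × 2.2 μs = 2.638 μs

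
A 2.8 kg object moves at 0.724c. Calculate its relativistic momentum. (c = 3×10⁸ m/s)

γ = 1/√(1 - 0.724²) = 1.4497
v = 0.724 × 3×10⁸ = 2.172×10⁸ m/s
p = γmv = 1.4497 × 2.8 × 2.172×10⁸ = 8.816×10⁸ kg·m/s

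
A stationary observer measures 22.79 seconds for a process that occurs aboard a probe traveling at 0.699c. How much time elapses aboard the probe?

Dilated time Δt = 22.79 seconds
γ = 1/√(1 - 0.699²) = 1.398
Δt₀ = Δt/γ = 22.79/1.398 = 16.30 seconds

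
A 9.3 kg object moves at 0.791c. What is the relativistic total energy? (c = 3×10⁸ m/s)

γ = 1/√(1 - 0.791²) = 1.634
mc² = 9.3 × (3×10⁸)² = 8.370×10¹⁷ J
E = γmc² = 1.634 × 8.370×10¹⁷ = 1.368×10¹⁸ J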